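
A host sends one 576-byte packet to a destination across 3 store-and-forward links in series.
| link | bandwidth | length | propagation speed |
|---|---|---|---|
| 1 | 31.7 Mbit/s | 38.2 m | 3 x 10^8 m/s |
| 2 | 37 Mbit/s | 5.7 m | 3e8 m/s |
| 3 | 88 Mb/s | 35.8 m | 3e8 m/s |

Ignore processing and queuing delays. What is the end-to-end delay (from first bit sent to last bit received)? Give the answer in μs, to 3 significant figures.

L = 576 × 8 = 4608 bits.
Transmission delays (L/R per hop): 145.363, 124.541, 52.3636 μs; sum = 322.267 μs.
Propagation delays (d/s per hop): 0.127333, 0.019, 0.119333 μs; sum = 0.265667 μs.
End-to-end = 323 μs.

323 μs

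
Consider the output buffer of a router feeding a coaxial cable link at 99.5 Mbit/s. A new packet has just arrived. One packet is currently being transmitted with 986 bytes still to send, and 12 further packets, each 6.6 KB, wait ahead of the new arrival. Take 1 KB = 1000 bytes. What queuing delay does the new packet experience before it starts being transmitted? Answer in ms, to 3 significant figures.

6.45 ms

Each queued packet: L/R = 52800/99500000 = 0.530653 ms.
12 queued → 6.36784 ms.
Plus remaining 7888 bits of current packet: 0.0792764 ms.
Queuing delay = 6.45 ms.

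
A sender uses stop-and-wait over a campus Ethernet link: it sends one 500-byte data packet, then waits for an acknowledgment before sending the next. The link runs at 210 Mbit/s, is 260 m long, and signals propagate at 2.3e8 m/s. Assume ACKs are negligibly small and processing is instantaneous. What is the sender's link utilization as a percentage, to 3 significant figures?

t_tx = L/R = 4000/210000000 = 1.90476e-05 s.
t_prop = 260/2.3e+08 = 1.13043e-06 s; RTT = 2.26087e-06 s.
Cycle = t_tx + RTT = 2.13085e-05 s.
Utilization = t_tx / cycle = 1.90476e-05/2.13085e-05 = 89.4 %.

89.4 %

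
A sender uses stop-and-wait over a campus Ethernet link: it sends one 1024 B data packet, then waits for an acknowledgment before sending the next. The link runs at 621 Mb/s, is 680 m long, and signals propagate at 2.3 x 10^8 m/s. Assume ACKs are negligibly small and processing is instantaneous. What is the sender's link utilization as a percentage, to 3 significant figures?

t_tx = L/R = 8192/621000000 = 1.31916e-05 s.
t_prop = 680/2.3e+08 = 2.95652e-06 s; RTT = 5.91304e-06 s.
Cycle = t_tx + RTT = 1.91047e-05 s.
Utilization = t_tx / cycle = 1.31916e-05/1.91047e-05 = 69.0 %.

69.0 %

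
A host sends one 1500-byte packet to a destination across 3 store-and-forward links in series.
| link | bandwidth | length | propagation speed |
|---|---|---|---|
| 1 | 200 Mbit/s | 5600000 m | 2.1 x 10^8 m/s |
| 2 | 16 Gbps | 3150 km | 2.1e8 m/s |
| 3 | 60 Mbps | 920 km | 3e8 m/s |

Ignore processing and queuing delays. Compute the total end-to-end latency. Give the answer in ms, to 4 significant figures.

L = 1500 × 8 = 12000 bits.
Transmission delays (L/R per hop): 0.06, 0.00075, 0.2 ms; sum = 0.26075 ms.
Propagation delays (d/s per hop): 26.6667, 15, 3.06667 ms; sum = 44.7333 ms.
End-to-end = 44.99 ms.

44.99 ms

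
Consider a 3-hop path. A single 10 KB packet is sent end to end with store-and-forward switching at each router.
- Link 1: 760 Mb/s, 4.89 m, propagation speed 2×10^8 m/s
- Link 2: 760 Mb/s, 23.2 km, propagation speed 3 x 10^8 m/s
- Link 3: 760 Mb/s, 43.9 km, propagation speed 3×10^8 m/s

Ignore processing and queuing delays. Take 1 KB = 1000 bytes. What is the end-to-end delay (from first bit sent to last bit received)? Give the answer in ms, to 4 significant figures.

0.5395 ms

L = 80000 bits.
Transmission delay per hop = L/R = 80000/760000000 = 0.105263 ms; 3 hops → 0.315789 ms.
Propagation delays (d/s per hop): 2.445e-05, 0.0773333, 0.146333 ms; sum = 0.223691 ms.
End-to-end = 0.5395 ms.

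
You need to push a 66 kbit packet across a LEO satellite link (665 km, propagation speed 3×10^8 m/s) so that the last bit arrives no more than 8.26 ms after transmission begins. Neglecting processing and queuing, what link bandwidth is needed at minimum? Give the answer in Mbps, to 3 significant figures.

10.9 Mbps

Propagation delay = 665000 / 300000000 = 2.21667 ms.
Transmission budget = 8.26 − 2.21667 = 6.04333 ms.
R ≥ L / t_tx = 66000 bits / 0.00604333 s = 10.9 Mbps.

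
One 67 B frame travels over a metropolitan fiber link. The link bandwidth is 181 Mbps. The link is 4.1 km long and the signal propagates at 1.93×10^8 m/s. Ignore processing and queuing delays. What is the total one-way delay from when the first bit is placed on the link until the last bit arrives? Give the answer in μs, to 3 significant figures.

24.2 μs

L = 67 × 8 = 536 bits.
Transmission delay = L/R = 536 / 181000000 = 2.96133 μs.
Propagation delay = d/s = 4100 m / 193000000 m/s = 21.2435 μs.
Total = 24.2 μs.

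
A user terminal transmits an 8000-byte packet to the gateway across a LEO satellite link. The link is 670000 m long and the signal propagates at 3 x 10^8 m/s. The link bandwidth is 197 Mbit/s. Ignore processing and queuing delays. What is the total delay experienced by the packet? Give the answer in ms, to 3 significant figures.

2.56 ms

L = 8000 × 8 = 64000 bits.
Transmission delay = L/R = 64000 / 197000000 = 0.324873 ms.
Propagation delay = d/s = 670000 m / 300000000 m/s = 2.23333 ms.
Total = 2.56 ms.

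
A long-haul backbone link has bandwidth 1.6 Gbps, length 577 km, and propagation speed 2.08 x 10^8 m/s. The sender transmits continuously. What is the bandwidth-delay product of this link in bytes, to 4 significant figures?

Propagation delay = 577000 / 208000000 = 0.00277404 s.
BDP = R × t_prop = 1600000000 × 0.00277404 = 4438460 bits.
In bytes: 4438460/8 = 554800 bytes.

554800 bytes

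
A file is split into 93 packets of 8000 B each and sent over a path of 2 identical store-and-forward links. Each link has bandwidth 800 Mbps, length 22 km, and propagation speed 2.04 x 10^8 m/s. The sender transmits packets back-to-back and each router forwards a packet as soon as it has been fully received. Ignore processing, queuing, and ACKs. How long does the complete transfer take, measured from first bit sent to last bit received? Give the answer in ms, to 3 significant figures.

Per-hop transmission t_tx = L/R = 64000/800000000 = 0.08 ms.
Per-hop propagation t_prop = 22000/204000000 = 0.107843 ms.
Pipeline fill: first packet needs 2·t_tx to clear all hops; remaining 92 packets each add one t_tx.
Total = (2+93-1)·t_tx + 2·t_prop = 94·0.08 + 2·0.107843 = 7.74 ms.

7.74 ms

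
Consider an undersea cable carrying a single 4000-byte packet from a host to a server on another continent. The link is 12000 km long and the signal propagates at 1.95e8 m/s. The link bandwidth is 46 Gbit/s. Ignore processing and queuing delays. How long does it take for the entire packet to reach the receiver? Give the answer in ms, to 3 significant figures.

61.5 ms

L = 4000 × 8 = 32000 bits.
Transmission delay = L/R = 32000 / 46000000000 = 0.000695652 ms.
Propagation delay = d/s = 12000000 m / 195000000 m/s = 61.5385 ms.
Total = 61.5 ms.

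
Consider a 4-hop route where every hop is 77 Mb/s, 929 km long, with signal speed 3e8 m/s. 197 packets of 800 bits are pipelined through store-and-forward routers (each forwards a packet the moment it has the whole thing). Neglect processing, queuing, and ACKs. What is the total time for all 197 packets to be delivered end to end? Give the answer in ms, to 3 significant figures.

Per-hop transmission t_tx = L/R = 800/77000000 = 0.0103896 ms.
Per-hop propagation t_prop = 929000/300000000 = 3.09667 ms.
Pipeline fill: first packet needs 4·t_tx to clear all hops; remaining 196 packets each add one t_tx.
Total = (4+197-1)·t_tx + 4·t_prop = 200·0.0103896 + 4·3.09667 = 14.5 ms.

14.5 ms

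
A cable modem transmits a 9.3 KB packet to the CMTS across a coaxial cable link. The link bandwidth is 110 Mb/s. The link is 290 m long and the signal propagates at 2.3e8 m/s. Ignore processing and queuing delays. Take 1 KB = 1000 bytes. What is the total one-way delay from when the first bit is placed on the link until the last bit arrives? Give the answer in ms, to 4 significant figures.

L = 74400 bits.
Transmission delay = L/R = 74400 / 110000000 = 0.676364 ms.
Propagation delay = d/s = 290 m / 2.3e+08 m/s = 0.00126087 ms.
Total = 0.6776 ms.

0.6776 ms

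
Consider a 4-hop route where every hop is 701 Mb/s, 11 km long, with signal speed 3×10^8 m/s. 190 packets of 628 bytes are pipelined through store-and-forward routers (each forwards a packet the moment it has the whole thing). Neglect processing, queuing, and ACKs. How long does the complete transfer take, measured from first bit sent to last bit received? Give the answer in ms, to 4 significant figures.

Per-hop transmission t_tx = L/R = 5024/701000000 = 0.0071669 ms.
Per-hop propagation t_prop = 11000/300000000 = 0.0366667 ms.
Pipeline fill: first packet needs 4·t_tx to clear all hops; remaining 189 packets each add one t_tx.
Total = (4+190-1)·t_tx + 4·t_prop = 193·0.0071669 + 4·0.0366667 = 1.530 ms.

1.530 ms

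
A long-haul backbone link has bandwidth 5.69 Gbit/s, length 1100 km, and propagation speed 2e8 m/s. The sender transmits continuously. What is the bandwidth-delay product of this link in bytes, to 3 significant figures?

Propagation delay = 1100000 / 200000000 = 0.0055 s.
BDP = R × t_prop = 5690000000 × 0.0055 = 31295000 bits.
In bytes: 31295000/8 = 3910000 bytes.

3910000 bytes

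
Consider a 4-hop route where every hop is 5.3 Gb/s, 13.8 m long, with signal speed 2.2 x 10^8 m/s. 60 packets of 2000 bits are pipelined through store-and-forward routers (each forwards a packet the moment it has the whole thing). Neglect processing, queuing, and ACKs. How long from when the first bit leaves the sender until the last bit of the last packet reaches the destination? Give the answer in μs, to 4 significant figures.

Per-hop transmission t_tx = L/R = 2000/5300000000 = 0.377358 μs.
Per-hop propagation t_prop = 13.8/2.2e+08 = 0.0627273 μs.
Pipeline fill: first packet needs 4·t_tx to clear all hops; remaining 59 packets each add one t_tx.
Total = (4+60-1)·t_tx + 4·t_prop = 63·0.377358 + 4·0.0627273 = 24.02 μs.

24.02 μs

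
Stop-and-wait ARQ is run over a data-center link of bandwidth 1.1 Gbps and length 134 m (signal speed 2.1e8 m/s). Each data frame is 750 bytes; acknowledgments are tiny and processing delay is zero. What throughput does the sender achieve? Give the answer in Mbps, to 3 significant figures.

891 Mbps

t_tx = L/R = 6000/1100000000 = 5.45455e-06 s.
t_prop = 134/210000000 = 6.38095e-07 s; RTT = 1.27619e-06 s.
Cycle = t_tx + RTT = 6.73074e-06 s.
Throughput = L / cycle = 6000 / 6.73074e-06 = 891 Mbps.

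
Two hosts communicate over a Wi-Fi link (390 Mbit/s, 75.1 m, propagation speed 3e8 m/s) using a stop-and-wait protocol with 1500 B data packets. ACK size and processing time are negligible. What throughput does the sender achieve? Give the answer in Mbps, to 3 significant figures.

t_tx = L/R = 12000/390000000 = 3.07692e-05 s.
t_prop = 75.1/300000000 = 2.50333e-07 s; RTT = 5.00667e-07 s.
Cycle = t_tx + RTT = 3.12699e-05 s.
Throughput = L / cycle = 12000 / 3.12699e-05 = 384 Mbps.

384 Mbps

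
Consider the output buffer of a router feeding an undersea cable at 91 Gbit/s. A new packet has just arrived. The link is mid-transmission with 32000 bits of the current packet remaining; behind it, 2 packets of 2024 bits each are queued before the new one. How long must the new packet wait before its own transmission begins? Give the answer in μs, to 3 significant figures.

Each queued packet: L/R = 2024/91000000000 = 0.0222418 μs.
2 queued → 0.0444835 μs.
Plus remaining 32000 bits of current packet: 0.351648 μs.
Queuing delay = 0.396 μs.

0.396 μs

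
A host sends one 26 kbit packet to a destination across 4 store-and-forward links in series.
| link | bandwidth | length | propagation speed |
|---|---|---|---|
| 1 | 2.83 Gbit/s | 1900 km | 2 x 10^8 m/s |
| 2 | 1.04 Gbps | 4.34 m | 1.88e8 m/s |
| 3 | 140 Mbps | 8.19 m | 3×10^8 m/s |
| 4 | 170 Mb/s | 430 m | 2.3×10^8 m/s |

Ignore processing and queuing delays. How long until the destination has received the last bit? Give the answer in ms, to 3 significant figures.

L = 26000 bits.
Transmission delays (L/R per hop): 0.00918728, 0.025, 0.185714, 0.152941 ms; sum = 0.372843 ms.
Propagation delays (d/s per hop): 9.5, 2.30851e-05, 2.73e-05, 0.00186957 ms; sum = 9.50192 ms.
End-to-end = 9.87 ms.

9.87 ms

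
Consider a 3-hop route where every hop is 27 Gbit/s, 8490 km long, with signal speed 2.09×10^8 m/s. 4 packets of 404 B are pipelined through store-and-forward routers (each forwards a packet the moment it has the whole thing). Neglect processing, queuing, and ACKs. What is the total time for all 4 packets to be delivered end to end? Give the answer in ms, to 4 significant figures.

121.9 ms

Per-hop transmission t_tx = L/R = 3232/27000000000 = 0.000119704 ms.
Per-hop propagation t_prop = 8490000/209000000 = 40.622 ms.
Pipeline fill: first packet needs 3·t_tx to clear all hops; remaining 3 packets each add one t_tx.
Total = (3+4-1)·t_tx + 3·t_prop = 6·0.000119704 + 3·40.622 = 121.9 ms.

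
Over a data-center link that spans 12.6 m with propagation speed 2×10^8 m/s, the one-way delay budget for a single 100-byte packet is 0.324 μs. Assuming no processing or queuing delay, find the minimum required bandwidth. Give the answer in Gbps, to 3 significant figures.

3.07 Gbps

L = 800 bits.
Propagation delay = 12.6 / 200000000 = 0.063 μs.
Transmission budget = 0.324 − 0.063 = 0.261 μs.
R ≥ L / t_tx = 800 bits / 2.61e-07 s = 3.07 Gbps.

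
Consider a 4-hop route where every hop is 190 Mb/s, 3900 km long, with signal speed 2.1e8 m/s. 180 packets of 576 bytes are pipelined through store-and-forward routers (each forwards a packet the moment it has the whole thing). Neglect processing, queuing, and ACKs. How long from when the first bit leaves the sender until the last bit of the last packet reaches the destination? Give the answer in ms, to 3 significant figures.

Per-hop transmission t_tx = L/R = 4608/190000000 = 0.0242526 ms.
Per-hop propagation t_prop = 3900000/210000000 = 18.5714 ms.
Pipeline fill: first packet needs 4·t_tx to clear all hops; remaining 179 packets each add one t_tx.
Total = (4+180-1)·t_tx + 4·t_prop = 183·0.0242526 + 4·18.5714 = 78.7 ms.

78.7 ms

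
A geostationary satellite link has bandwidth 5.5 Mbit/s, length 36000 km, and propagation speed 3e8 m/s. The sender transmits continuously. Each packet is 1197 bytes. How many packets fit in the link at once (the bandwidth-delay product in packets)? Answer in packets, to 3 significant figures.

68.9 packets

Propagation delay = 36000000 / 300000000 = 0.12 s.
BDP = R × t_prop = 5500000 × 0.12 = 660000 bits.
In packets of 9576 bits: 68.9 packets.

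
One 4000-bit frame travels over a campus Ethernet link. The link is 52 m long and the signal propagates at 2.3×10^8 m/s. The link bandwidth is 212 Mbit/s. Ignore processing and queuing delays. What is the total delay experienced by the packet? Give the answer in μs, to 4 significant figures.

19.09 μs

Transmission delay = L/R = 4000 / 212000000 = 18.8679 μs.
Propagation delay = d/s = 52 m / 2.3e+08 m/s = 0.226087 μs.
Total = 19.09 μs.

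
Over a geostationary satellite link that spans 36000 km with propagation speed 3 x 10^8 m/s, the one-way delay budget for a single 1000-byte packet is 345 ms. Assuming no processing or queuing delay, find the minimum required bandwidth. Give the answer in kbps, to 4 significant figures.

35.56 kbps

L = 8000 bits.
Propagation delay = 36000000 / 300000000 = 120 ms.
Transmission budget = 345 − 120 = 225 ms.
R ≥ L / t_tx = 8000 bits / 0.225 s = 35.56 kbps.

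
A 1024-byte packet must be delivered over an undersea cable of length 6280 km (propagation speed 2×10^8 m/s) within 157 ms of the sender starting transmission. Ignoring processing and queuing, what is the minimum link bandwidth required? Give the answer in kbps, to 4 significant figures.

65.22 kbps

L = 8192 bits.
Propagation delay = 6280000 / 200000000 = 31.4 ms.
Transmission budget = 157 − 31.4 = 125.6 ms.
R ≥ L / t_tx = 8192 bits / 0.1256 s = 65.22 kbps.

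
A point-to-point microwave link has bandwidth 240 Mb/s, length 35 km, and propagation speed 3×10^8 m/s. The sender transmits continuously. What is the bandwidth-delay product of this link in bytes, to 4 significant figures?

Propagation delay = 35000 / 300000000 = 0.000116667 s.
BDP = R × t_prop = 240000000 × 0.000116667 = 28000 bits.
In bytes: 28000/8 = 3500 bytes.

3500 bytes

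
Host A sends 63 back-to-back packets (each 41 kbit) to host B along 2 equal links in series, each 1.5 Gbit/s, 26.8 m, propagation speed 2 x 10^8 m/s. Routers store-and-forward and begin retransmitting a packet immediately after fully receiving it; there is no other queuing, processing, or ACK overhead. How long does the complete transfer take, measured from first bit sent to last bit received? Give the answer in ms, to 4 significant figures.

Per-hop transmission t_tx = L/R = 41000/1500000000 = 0.0273333 ms.
Per-hop propagation t_prop = 26.8/200000000 = 0.000134 ms.
Pipeline fill: first packet needs 2·t_tx to clear all hops; remaining 62 packets each add one t_tx.
Total = (2+63-1)·t_tx + 2·t_prop = 64·0.0273333 + 2·0.000134 = 1.750 ms.

1.750 ms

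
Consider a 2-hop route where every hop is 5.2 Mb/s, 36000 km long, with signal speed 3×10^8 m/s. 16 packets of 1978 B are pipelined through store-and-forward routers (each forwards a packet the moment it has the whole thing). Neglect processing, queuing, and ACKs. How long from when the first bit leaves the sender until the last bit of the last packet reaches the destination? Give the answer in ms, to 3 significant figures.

292 ms

Per-hop transmission t_tx = L/R = 15824/5200000 = 3.04308 ms.
Per-hop propagation t_prop = 36000000/300000000 = 120 ms.
Pipeline fill: first packet needs 2·t_tx to clear all hops; remaining 15 packets each add one t_tx.
Total = (2+16-1)·t_tx + 2·t_prop = 17·3.04308 + 2·120 = 292 ms.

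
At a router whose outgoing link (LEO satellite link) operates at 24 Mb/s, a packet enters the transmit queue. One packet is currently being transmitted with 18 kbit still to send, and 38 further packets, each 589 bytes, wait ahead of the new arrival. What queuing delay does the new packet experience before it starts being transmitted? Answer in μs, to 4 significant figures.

8211 μs

Each queued packet: L/R = 4712/24000000 = 196.333 μs.
38 queued → 7460.67 μs.
Plus remaining 18000 bits of current packet: 750 μs.
Queuing delay = 8211 μs.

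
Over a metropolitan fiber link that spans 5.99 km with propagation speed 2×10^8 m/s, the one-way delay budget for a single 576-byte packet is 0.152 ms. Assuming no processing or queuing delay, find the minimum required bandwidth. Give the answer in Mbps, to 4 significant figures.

37.76 Mbps

L = 4608 bits.
Propagation delay = 5990 / 200000000 = 0.02995 ms.
Transmission budget = 0.152 − 0.02995 = 0.12205 ms.
R ≥ L / t_tx = 4608 bits / 0.00012205 s = 37.76 Mbps.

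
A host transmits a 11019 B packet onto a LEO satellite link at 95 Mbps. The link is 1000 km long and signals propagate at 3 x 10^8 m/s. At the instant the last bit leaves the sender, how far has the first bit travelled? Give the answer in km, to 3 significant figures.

278 km

t_tx = L/R = 88152/95000000 = 0.000927916 s.
Distance = s × t_tx = 300000000 × 0.000927916 = 278 km.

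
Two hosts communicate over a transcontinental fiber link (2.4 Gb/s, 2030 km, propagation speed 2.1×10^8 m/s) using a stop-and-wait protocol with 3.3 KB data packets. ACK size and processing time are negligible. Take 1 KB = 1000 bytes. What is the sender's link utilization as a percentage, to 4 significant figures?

0.05686 %

t_tx = L/R = 26400/2400000000 = 1.1e-05 s.
t_prop = 2030000/210000000 = 0.00966667 s; RTT = 0.0193333 s.
Cycle = t_tx + RTT = 0.0193443 s.
Utilization = t_tx / cycle = 1.1e-05/0.0193443 = 0.05686 %.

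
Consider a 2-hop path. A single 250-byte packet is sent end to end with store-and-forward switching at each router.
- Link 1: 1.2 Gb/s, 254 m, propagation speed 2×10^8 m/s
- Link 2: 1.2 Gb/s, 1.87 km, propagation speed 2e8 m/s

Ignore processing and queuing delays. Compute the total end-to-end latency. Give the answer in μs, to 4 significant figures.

L = 250 × 8 = 2000 bits.
Transmission delay per hop = L/R = 2000/1200000000 = 1.66667 μs; 2 hops → 3.33333 μs.
Propagation delays (d/s per hop): 1.27, 9.35 μs; sum = 10.62 μs.
End-to-end = 13.95 μs.

13.95 μs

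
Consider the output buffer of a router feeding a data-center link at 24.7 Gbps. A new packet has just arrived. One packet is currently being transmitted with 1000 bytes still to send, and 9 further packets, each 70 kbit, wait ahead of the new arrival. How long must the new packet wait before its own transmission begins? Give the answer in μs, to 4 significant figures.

Each queued packet: L/R = 70000/24700000000 = 2.83401 μs.
9 queued → 25.5061 μs.
Plus remaining 8000 bits of current packet: 0.323887 μs.
Queuing delay = 25.83 μs.

25.83 μs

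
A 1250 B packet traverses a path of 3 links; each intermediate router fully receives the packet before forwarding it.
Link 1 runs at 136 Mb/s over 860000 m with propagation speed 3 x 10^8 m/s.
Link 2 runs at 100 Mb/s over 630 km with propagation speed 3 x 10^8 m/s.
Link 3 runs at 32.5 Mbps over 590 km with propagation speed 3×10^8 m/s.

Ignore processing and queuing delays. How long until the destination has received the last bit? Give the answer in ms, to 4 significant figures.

7.415 ms

L = 1250 × 8 = 10000 bits.
Transmission delays (L/R per hop): 0.0735294, 0.1, 0.307692 ms; sum = 0.481222 ms.
Propagation delays (d/s per hop): 2.86667, 2.1, 1.96667 ms; sum = 6.93333 ms.
End-to-end = 7.415 ms.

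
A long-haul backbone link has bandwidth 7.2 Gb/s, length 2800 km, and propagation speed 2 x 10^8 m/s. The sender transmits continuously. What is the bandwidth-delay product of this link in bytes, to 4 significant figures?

Propagation delay = 2800000 / 200000000 = 0.014 s.
BDP = R × t_prop = 7200000000 × 0.014 = 100800000 bits.
In bytes: 100800000/8 = 12600000 bytes.

12600000 bytes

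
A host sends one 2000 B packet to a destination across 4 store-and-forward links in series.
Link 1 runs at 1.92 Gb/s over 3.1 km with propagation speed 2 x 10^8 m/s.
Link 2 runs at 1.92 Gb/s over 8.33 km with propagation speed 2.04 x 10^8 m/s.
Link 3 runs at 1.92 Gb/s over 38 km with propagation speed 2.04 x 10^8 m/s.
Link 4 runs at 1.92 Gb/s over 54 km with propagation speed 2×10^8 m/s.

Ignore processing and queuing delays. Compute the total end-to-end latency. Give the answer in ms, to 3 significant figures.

L = 2000 × 8 = 16000 bits.
Transmission delay per hop = L/R = 16000/1920000000 = 0.00833333 ms; 4 hops → 0.0333333 ms.
Propagation delays (d/s per hop): 0.0155, 0.0408333, 0.186275, 0.27 ms; sum = 0.512608 ms.
End-to-end = 0.546 ms.

0.546 ms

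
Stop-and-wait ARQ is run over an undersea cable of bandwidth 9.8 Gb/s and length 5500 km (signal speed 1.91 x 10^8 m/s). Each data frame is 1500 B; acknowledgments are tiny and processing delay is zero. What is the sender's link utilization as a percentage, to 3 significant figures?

t_tx = L/R = 12000/9800000000 = 1.22449e-06 s.
t_prop = 5500000/191000000 = 0.0287958 s; RTT = 0.0575916 s.
Cycle = t_tx + RTT = 0.0575928 s.
Utilization = t_tx / cycle = 1.22449e-06/0.0575928 = 0.00213 %.

0.00213 %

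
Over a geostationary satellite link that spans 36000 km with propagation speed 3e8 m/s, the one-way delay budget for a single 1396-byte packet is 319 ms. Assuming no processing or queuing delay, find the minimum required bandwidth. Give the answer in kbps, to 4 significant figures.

56.12 kbps

L = 11168 bits.
Propagation delay = 36000000 / 300000000 = 120 ms.
Transmission budget = 319 − 120 = 199 ms.
R ≥ L / t_tx = 11168 bits / 0.199 s = 56.12 kbps.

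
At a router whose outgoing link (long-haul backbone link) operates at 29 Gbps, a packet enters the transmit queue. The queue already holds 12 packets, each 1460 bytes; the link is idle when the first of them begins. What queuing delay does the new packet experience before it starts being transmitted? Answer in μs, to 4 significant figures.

4.833 μs

Each queued packet: L/R = 11680/29000000000 = 0.402759 μs.
12 queued → 4.8331 μs.
Queuing delay = 4.833 μs.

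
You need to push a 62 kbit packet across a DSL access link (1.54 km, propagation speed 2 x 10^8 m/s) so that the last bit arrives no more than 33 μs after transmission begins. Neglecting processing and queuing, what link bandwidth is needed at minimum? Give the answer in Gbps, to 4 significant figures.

Propagation delay = 1540 / 200000000 = 7.7 μs.
Transmission budget = 33 − 7.7 = 25.3 μs.
R ≥ L / t_tx = 62000 bits / 2.53e-05 s = 2.451 Gbps.

2.451 Gbps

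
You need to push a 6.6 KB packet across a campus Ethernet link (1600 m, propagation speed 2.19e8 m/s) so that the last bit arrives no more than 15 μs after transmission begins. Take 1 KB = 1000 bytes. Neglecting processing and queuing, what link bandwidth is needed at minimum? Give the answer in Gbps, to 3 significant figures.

6.86 Gbps

L = 52800 bits.
Propagation delay = 1600 / 219000000 = 7.30594 μs.
Transmission budget = 15 − 7.30594 = 7.69406 μs.
R ≥ L / t_tx = 52800 bits / 7.69406e-06 s = 6.86 Gbps.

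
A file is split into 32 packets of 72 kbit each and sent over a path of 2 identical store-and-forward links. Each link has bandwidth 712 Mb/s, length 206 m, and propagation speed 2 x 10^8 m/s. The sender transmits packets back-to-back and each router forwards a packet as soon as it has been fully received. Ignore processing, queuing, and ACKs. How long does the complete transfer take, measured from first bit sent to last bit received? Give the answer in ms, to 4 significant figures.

3.339 ms

Per-hop transmission t_tx = L/R = 72000/712000000 = 0.101124 ms.
Per-hop propagation t_prop = 206/200000000 = 0.00103 ms.
Pipeline fill: first packet needs 2·t_tx to clear all hops; remaining 31 packets each add one t_tx.
Total = (2+32-1)·t_tx + 2·t_prop = 33·0.101124 + 2·0.00103 = 3.339 ms.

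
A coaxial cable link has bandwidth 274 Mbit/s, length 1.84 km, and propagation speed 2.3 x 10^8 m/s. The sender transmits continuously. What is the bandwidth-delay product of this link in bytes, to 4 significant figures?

Propagation delay = 1840 / 2.3e+08 = 8e-06 s.
BDP = R × t_prop = 274000000 × 8e-06 = 2192 bits.
In bytes: 2192/8 = 274.0 bytes.

274.0 bytes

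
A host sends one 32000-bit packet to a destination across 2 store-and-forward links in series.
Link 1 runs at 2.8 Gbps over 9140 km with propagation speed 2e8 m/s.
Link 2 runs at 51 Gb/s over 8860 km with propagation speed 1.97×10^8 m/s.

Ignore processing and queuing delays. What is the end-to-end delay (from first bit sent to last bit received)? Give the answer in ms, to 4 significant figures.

Transmission delays (L/R per hop): 0.0114286, 0.000627451 ms; sum = 0.012056 ms.
Propagation delays (d/s per hop): 45.7, 44.9746 ms; sum = 90.6746 ms.
End-to-end = 90.69 ms.

90.69 ms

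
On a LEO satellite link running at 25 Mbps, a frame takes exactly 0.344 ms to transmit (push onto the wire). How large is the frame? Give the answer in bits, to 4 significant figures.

8600 bits

L = R × t_tx = 25000000 b/s × 0.000344 s = 8600 bits.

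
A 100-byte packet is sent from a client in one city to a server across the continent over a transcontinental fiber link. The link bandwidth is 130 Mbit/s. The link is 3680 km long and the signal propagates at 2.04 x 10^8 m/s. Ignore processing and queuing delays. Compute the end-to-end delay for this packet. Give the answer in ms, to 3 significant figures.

18.0 ms

L = 100 × 8 = 800 bits.
Transmission delay = L/R = 800 / 130000000 = 0.00615385 ms.
Propagation delay = d/s = 3680000 m / 204000000 m/s = 18.0392 ms.
Total = 18.0 ms.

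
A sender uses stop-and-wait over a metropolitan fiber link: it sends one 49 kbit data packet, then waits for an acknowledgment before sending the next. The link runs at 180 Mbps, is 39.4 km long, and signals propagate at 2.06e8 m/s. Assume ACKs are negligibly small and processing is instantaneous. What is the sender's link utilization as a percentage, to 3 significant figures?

t_tx = L/R = 49000/180000000 = 0.000272222 s.
t_prop = 39400/206000000 = 0.000191262 s; RTT = 0.000382524 s.
Cycle = t_tx + RTT = 0.000654746 s.
Utilization = t_tx / cycle = 0.000272222/0.000654746 = 41.6 %.

41.6 %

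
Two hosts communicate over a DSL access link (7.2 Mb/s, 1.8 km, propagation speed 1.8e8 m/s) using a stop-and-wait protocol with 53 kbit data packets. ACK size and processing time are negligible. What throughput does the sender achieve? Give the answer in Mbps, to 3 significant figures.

t_tx = L/R = 53000/7200000 = 0.00736111 s.
t_prop = 1800/180000000 = 1e-05 s; RTT = 2e-05 s.
Cycle = t_tx + RTT = 0.00738111 s.
Throughput = L / cycle = 53000 / 0.00738111 = 7.18 Mbps.

7.18 Mbps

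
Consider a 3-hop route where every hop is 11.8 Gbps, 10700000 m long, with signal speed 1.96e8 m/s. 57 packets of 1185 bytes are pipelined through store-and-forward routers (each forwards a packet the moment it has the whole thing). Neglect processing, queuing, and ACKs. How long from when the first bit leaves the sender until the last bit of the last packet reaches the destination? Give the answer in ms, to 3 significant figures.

164 ms

Per-hop transmission t_tx = L/R = 9480/11800000000 = 0.00080339 ms.
Per-hop propagation t_prop = 10700000/196000000 = 54.5918 ms.
Pipeline fill: first packet needs 3·t_tx to clear all hops; remaining 56 packets each add one t_tx.
Total = (3+57-1)·t_tx + 3·t_prop = 59·0.00080339 + 3·54.5918 = 164 ms.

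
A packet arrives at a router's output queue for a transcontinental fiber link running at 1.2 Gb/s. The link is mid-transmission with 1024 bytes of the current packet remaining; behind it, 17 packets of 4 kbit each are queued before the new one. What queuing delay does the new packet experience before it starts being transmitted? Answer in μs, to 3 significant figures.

Each queued packet: L/R = 4000/1200000000 = 3.33333 μs.
17 queued → 56.6667 μs.
Plus remaining 8192 bits of current packet: 6.82667 μs.
Queuing delay = 63.5 μs.

63.5 μs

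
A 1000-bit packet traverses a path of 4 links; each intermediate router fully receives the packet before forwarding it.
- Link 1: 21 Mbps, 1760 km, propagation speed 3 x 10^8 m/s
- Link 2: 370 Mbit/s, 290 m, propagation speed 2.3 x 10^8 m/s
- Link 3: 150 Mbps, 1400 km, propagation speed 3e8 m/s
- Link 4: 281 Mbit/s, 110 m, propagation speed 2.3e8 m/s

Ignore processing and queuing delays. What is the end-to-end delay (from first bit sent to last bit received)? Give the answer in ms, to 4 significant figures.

10.60 ms

Transmission delays (L/R per hop): 0.047619, 0.0027027, 0.00666667, 0.00355872 ms; sum = 0.0605471 ms.
Propagation delays (d/s per hop): 5.86667, 0.00126087, 4.66667, 0.000478261 ms; sum = 10.5351 ms.
End-to-end = 10.60 ms.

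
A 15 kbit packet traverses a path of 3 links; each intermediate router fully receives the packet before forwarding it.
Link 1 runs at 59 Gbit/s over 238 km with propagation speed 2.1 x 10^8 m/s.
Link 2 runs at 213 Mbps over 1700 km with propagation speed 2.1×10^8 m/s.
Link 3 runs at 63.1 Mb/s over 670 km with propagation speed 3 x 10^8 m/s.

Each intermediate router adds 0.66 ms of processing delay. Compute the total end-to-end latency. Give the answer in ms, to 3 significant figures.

L = 15000 bits.
Transmission delays (L/R per hop): 0.000254237, 0.0704225, 0.237718 ms; sum = 0.308395 ms.
Propagation delays (d/s per hop): 1.13333, 8.09524, 2.23333 ms; sum = 11.4619 ms.
Processing at 2 router(s): 2 × 0.66 ms = 1.32 ms.
End-to-end = 13.1 ms.

13.1 ms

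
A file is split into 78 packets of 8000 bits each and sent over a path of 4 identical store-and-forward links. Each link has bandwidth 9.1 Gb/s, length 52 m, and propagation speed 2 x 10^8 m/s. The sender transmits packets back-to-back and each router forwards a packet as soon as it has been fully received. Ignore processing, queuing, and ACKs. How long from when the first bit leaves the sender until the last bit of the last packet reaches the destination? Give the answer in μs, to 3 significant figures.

72.2 μs

Per-hop transmission t_tx = L/R = 8000/9100000000 = 0.879121 μs.
Per-hop propagation t_prop = 52/200000000 = 0.26 μs.
Pipeline fill: first packet needs 4·t_tx to clear all hops; remaining 77 packets each add one t_tx.
Total = (4+78-1)·t_tx + 4·t_prop = 81·0.879121 + 4·0.26 = 72.2 μs.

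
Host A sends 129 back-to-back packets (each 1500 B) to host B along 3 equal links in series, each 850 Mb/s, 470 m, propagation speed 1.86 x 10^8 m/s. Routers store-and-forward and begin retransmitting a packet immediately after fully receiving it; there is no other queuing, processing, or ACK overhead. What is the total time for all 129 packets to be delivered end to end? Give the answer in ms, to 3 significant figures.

Per-hop transmission t_tx = L/R = 12000/850000000 = 0.0141176 ms.
Per-hop propagation t_prop = 470/186000000 = 0.00252688 ms.
Pipeline fill: first packet needs 3·t_tx to clear all hops; remaining 128 packets each add one t_tx.
Total = (3+129-1)·t_tx + 3·t_prop = 131·0.0141176 + 3·0.00252688 = 1.86 ms.

1.86 ms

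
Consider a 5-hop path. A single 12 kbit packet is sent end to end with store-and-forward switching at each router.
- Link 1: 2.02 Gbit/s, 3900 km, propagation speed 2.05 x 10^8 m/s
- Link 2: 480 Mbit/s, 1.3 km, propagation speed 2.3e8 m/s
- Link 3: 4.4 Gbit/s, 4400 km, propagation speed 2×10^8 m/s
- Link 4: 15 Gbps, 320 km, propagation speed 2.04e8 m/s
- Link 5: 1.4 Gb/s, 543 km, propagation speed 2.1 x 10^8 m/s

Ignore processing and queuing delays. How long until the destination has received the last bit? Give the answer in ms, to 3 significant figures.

45.2 ms

L = 12000 bits.
Transmission delays (L/R per hop): 0.00594059, 0.025, 0.00272727, 0.0008, 0.00857143 ms; sum = 0.0430393 ms.
Propagation delays (d/s per hop): 19.0244, 0.00565217, 22, 1.56863, 2.58571 ms; sum = 45.1844 ms.
End-to-end = 45.2 ms.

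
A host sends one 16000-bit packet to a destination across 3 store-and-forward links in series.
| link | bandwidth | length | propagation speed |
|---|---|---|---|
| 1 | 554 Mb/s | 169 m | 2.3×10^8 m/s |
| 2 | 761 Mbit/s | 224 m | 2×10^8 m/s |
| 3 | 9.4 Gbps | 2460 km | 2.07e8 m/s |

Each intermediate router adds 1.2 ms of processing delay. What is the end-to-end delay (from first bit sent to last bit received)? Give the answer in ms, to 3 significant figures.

14.3 ms

Transmission delays (L/R per hop): 0.0288809, 0.021025, 0.00170213 ms; sum = 0.051608 ms.
Propagation delays (d/s per hop): 0.000734783, 0.00112, 11.8841 ms; sum = 11.8859 ms.
Processing at 2 router(s): 2 × 1.2 ms = 2.4 ms.
End-to-end = 14.3 ms.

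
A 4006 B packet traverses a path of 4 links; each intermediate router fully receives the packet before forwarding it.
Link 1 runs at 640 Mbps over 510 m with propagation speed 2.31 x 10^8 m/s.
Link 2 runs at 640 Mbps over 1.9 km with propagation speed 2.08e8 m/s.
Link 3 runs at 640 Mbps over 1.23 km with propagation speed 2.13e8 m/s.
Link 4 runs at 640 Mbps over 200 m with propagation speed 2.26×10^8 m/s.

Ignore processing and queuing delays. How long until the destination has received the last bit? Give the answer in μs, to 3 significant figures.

L = 4006 × 8 = 32048 bits.
Transmission delay per hop = L/R = 32048/640000000 = 50.075 μs; 4 hops → 200.3 μs.
Propagation delays (d/s per hop): 2.20779, 9.13462, 5.77465, 0.884956 μs; sum = 18.002 μs.
End-to-end = 218 μs.

218 μs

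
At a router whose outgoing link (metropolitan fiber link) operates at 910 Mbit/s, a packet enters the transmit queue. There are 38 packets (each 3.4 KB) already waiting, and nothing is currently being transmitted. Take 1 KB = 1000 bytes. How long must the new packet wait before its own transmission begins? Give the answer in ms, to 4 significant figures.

Each queued packet: L/R = 27200/910000000 = 0.0298901 ms.
38 queued → 1.13582 ms.
Queuing delay = 1.136 ms.

1.136 ms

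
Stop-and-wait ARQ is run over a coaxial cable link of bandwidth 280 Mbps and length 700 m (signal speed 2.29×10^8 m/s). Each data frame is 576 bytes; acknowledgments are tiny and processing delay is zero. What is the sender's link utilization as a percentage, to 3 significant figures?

t_tx = L/R = 4608/280000000 = 1.64571e-05 s.
t_prop = 700/229000000 = 3.05677e-06 s; RTT = 6.11354e-06 s.
Cycle = t_tx + RTT = 2.25707e-05 s.
Utilization = t_tx / cycle = 1.64571e-05/2.25707e-05 = 72.9 %.

72.9 %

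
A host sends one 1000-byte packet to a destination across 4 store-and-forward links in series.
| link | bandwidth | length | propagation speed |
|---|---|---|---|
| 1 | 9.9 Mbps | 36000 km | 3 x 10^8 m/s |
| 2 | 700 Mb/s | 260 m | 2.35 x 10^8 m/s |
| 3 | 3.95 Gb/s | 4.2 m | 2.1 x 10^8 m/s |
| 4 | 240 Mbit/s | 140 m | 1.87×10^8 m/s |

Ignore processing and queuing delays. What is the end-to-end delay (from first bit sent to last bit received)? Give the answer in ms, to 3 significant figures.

L = 1000 × 8 = 8000 bits.
Transmission delays (L/R per hop): 0.808081, 0.0114286, 0.00202532, 0.0333333 ms; sum = 0.854868 ms.
Propagation delays (d/s per hop): 120, 0.00110638, 2e-05, 0.000748663 ms; sum = 120.002 ms.
End-to-end = 121 ms.

121 ms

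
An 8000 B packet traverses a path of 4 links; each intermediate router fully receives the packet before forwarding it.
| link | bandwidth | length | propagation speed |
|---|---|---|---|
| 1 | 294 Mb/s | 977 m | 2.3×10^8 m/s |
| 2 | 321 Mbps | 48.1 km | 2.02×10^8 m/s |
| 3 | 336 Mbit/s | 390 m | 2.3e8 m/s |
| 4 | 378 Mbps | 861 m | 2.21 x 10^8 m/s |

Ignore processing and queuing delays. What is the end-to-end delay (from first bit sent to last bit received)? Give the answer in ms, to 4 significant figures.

1.025 ms

L = 8000 × 8 = 64000 bits.
Transmission delays (L/R per hop): 0.217687, 0.199377, 0.190476, 0.169312 ms; sum = 0.776852 ms.
Propagation delays (d/s per hop): 0.00424783, 0.238119, 0.00169565, 0.00389593 ms; sum = 0.247958 ms.
End-to-end = 1.025 ms.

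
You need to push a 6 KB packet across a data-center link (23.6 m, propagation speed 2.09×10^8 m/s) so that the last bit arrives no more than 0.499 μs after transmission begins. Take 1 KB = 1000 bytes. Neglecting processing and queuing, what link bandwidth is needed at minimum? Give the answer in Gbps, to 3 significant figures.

L = 48000 bits.
Propagation delay = 23.6 / 209000000 = 0.112919 μs.
Transmission budget = 0.499 − 0.112919 = 0.386081 μs.
R ≥ L / t_tx = 48000 bits / 3.86081e-07 s = 124 Gbps.

124 Gbps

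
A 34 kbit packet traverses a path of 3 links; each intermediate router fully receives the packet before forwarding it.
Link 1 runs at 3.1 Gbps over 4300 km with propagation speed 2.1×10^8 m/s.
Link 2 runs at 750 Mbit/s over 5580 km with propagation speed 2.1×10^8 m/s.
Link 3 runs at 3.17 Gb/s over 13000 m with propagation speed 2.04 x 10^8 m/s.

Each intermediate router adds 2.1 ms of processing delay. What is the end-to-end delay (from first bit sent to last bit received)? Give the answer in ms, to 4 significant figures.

L = 34000 bits.
Transmission delays (L/R per hop): 0.0109677, 0.0453333, 0.0107256 ms; sum = 0.0670266 ms.
Propagation delays (d/s per hop): 20.4762, 26.5714, 0.0637255 ms; sum = 47.1113 ms.
Processing at 2 router(s): 2 × 2.1 ms = 4.2 ms.
End-to-end = 51.38 ms.

51.38 ms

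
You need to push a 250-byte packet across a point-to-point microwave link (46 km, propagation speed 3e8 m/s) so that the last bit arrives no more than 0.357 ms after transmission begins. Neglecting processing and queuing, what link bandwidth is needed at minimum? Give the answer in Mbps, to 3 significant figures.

L = 2000 bits.
Propagation delay = 46000 / 300000000 = 0.153333 ms.
Transmission budget = 0.357 − 0.153333 = 0.203667 ms.
R ≥ L / t_tx = 2000 bits / 0.000203667 s = 9.82 Mbps.

9.82 Mbps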